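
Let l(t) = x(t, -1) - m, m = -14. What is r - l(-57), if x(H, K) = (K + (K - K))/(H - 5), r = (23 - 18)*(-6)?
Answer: -2729/62 ≈ -44.016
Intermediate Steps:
r = -30 (r = 5*(-6) = -30)
x(H, K) = K/(-5 + H) (x(H, K) = (K + 0)/(-5 + H) = K/(-5 + H))
l(t) = 14 - 1/(-5 + t) (l(t) = -1/(-5 + t) - 1*(-14) = -1/(-5 + t) + 14 = 14 - 1/(-5 + t))
r - l(-57) = -30 - (-71 + 14*(-57))/(-5 - 57) = -30 - (-71 - 798)/(-62) = -30 - (-1)*(-869)/62 = -30 - 1*869/62 = -30 - 869/62 = -2729/62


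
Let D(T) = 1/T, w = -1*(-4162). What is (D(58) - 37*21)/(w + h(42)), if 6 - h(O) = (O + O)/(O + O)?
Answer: -45065/241686 ≈ -0.18646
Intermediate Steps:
w = 4162
h(O) = 5 (h(O) = 6 - (O + O)/(O + O) = 6 - 2*O/(2*O) = 6 - 2*O*1/(2*O) = 6 - 1*1 = 6 - 1 = 5)
(D(58) - 37*21)/(w + h(42)) = (1/58 - 37*21)/(4162 + 5) = (1/58 - 777)/4167 = -45065/58*1/4167 = -45065/241686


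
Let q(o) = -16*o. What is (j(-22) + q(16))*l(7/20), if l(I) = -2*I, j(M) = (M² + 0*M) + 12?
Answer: -168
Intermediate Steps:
j(M) = 12 + M² (j(M) = (M² + 0) + 12 = M² + 12 = 12 + M²)
(j(-22) + q(16))*l(7/20) = ((12 + (-22)²) - 16*16)*(-14/20) = ((12 + 484) - 256)*(-14/20) = (496 - 256)*(-2*7/20) = 240*(-7/10) = -168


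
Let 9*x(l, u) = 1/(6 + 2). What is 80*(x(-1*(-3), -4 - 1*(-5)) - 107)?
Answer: -77030/9 ≈ -8558.9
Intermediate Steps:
x(l, u) = 1/72 (x(l, u) = 1/(9*(6 + 2)) = (⅑)/8 = (⅑)*(⅛) = 1/72)
80*(x(-1*(-3), -4 - 1*(-5)) - 107) = 80*(1/72 - 107) = 80*(-7703/72) = -77030/9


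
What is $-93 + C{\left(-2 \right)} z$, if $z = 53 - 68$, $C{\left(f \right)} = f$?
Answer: $-63$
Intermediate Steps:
$z = -15$
$-93 + C{\left(-2 \right)} z = -93 - -30 = -93 + 30 = -63$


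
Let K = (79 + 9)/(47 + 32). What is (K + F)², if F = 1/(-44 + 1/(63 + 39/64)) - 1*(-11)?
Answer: 29254274868293721/200101960147600 ≈ 146.20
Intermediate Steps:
K = 88/79 ≈ 1.1139
F = 1965589/179060 (F = 1/(-44 + 1/(63 + 39*(1/64))) + 11 = 1/(-44 + 1/(63 + 39/64)) + 11 = 1/(-44 + 1/(4071/64)) + 11 = 1/(-44 + 64/4071) + 11 = 1/(-179060/4071) + 11 = -4071/179060 + 11 = 1965589/179060 ≈ 10.977)
(K + F)² = (88/79 + 1965589/179060)² = (171038811/14145740)² = 29254274868293721/200101960147600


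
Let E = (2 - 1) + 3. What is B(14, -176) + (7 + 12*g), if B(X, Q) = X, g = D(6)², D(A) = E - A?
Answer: 69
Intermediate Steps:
E = 4 (E = 1 + 3 = 4)
D(A) = 4 - A
g = 4 (g = (4 - 1*6)² = (4 - 6)² = (-2)² = 4)
B(14, -176) + (7 + 12*g) = 14 + (7 + 12*4) = 14 + (7 + 48) = 14 + 55 = 69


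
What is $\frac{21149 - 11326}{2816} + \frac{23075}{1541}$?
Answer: $\frac{7283313}{394496} \approx 18.462$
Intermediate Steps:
$\frac{21149 - 11326}{2816} + \frac{23075}{1541} = \left(21149 - 11326\right) \frac{1}{2816} + 23075 \cdot \frac{1}{1541} = 9823 \cdot \frac{1}{2816} + \frac{23075}{1541} = \frac{893}{256} + \frac{23075}{1541} = \frac{7283313}{394496}$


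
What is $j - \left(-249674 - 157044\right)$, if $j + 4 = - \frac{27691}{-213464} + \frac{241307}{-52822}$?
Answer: $\frac{208449657413903}{512527064} \approx 4.0671 \cdot 10^{5}$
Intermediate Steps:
$j = - \frac{4325002049}{512527064}$ ($j = -4 + \left(- \frac{27691}{-213464} + \frac{241307}{-52822}\right) = -4 + \left(\left(-27691\right) \left(- \frac{1}{213464}\right) + 241307 \left(- \frac{1}{52822}\right)\right) = -4 + \left(\frac{27691}{213464} - \frac{21937}{4802}\right) = -4 - \frac{2274893793}{512527064} = - \frac{4325002049}{512527064} \approx -8.4386$)
$j - \left(-249674 - 157044\right) = - \frac{4325002049}{512527064} - \left(-249674 - 157044\right) = - \frac{4325002049}{512527064} - -406718 = - \frac{4325002049}{512527064} + 406718 = \frac{208449657413903}{512527064}$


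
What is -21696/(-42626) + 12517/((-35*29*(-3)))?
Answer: 299806981/64898085 ≈ 4.6197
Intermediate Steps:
-21696/(-42626) + 12517/((-35*29*(-3))) = -21696*(-1/42626) + 12517/((-1015*(-3))) = 10848/21313 + 12517/3045 = 299806981/64898085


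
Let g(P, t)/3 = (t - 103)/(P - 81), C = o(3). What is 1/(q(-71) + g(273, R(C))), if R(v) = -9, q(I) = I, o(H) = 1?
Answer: -4/291 ≈ -0.013746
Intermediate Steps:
C = 1
g(P, t) = 3*(-103 + t)/(-81 + P) (g(P, t) = 3*((t - 103)/(P - 81)) = 3*((-103 + t)/(-81 + P)) = 3*(-103 + t)/(-81 + P))
1/(q(-71) + g(273, R(C))) = 1/(-71 + 3*(-103 - 9)/(-81 + 273)) = 1/(-71 + 3*(-112)/192) = 1/(-71 + 3*(1/192)*(-112)) = 1/(-71 - 7/4) = 1/(-291/4) = -4/291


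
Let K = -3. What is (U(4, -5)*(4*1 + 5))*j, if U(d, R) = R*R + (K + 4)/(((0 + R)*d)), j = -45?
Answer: -40419/4 ≈ -10105.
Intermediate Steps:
U(d, R) = R² + 1/(R*d) (U(d, R) = R*R + (-3 + 4)/(((0 + R)*d)) = R² + 1/(R*d))
(U(4, -5)*(4*1 + 5))*j = (((-5)² + 1/(-5*4))*(4*1 + 5))*(-45) = ((25 - ⅕*¼)*(4 + 5))*(-45) = ((25 - 1/20)*9)*(-45) = ((499/20)*9)*(-45) = (4491/20)*(-45) = -40419/4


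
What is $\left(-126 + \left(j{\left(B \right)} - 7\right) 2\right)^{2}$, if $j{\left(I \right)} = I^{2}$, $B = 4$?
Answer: $11664$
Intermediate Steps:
$\left(-126 + \left(j{\left(B \right)} - 7\right) 2\right)^{2} = \left(-126 + \left(4^{2} - 7\right) 2\right)^{2} = \left(-126 + \left(16 - 7\right) 2\right)^{2} = \left(-126 + 9 \cdot 2\right)^{2} = \left(-126 + 18\right)^{2} = \left(-108\right)^{2} = 11664$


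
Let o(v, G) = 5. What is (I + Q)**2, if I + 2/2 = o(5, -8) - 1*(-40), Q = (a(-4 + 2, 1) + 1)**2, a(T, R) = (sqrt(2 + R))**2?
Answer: 3600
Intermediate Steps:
a(T, R) = 2 + R
Q = 16 (Q = ((2 + 1) + 1)**2 = (3 + 1)**2 = 4**2 = 16)
I = 44 (I = -1 + (5 - 1*(-40)) = -1 + (5 + 40) = -1 + 45 = 44)
(I + Q)**2 = (44 + 16)**2 = 60**2 = 3600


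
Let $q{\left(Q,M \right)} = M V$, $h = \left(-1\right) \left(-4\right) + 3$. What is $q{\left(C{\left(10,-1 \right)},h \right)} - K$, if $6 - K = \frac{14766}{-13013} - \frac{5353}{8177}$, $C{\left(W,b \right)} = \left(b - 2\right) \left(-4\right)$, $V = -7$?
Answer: $- \frac{464830902}{8185177} \approx -56.789$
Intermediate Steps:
$C{\left(W,b \right)} = 8 - 4 b$ ($C{\left(W,b \right)} = \left(-2 + b\right) \left(-4\right) = 8 - 4 b$)
$h = 7$ ($h = 4 + 3 = 7$)
$q{\left(Q,M \right)} = - 7 M$ ($q{\left(Q,M \right)} = M \left(-7\right) = - 7 M$)
$K = \frac{63757229}{8185177}$ ($K = 6 - \left(\frac{14766}{-13013} - \frac{5353}{8177}\right) = 6 - \left(14766 \left(- \frac{1}{13013}\right) - \frac{5353}{8177}\right) = 6 - \left(- \frac{14766}{13013} - \frac{5353}{8177}\right) = 6 - - \frac{14646167}{8185177} = 6 + \frac{14646167}{8185177} = \frac{63757229}{8185177} \approx 7.7894$)
$q{\left(C{\left(10,-1 \right)},h \right)} - K = \left(-7\right) 7 - \frac{63757229}{8185177} = -49 - \frac{63757229}{8185177} = - \frac{464830902}{8185177}$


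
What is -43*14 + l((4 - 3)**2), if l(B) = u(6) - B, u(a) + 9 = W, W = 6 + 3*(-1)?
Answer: -609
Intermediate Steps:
W = 3 (W = 6 - 3 = 3)
u(a) = -6 (u(a) = -9 + 3 = -6)
l(B) = -6 - B
-43*14 + l((4 - 3)**2) = -43*14 + (-6 - (4 - 3)**2) = -602 + (-6 - 1*1**2) = -602 + (-6 - 1*1) = -602 + (-6 - 1) = -602 - 7 = -609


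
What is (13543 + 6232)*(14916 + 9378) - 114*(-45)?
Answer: 480418980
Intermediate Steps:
(13543 + 6232)*(14916 + 9378) - 114*(-45) = 19775*24294 - 1*(-5130) = 480413850 + 5130 = 480418980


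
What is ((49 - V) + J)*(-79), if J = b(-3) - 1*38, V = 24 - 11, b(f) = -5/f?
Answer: 79/3 ≈ 26.333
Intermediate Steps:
V = 13
J = -109/3 (J = -5/(-3) - 1*38 = -5*(-1/3) - 38 = 5/3 - 38 = -109/3 ≈ -36.333)
((49 - V) + J)*(-79) = ((49 - 1*13) - 109/3)*(-79) = ((49 - 13) - 109/3)*(-79) = (36 - 109/3)*(-79) = -1/3*(-79) = 79/3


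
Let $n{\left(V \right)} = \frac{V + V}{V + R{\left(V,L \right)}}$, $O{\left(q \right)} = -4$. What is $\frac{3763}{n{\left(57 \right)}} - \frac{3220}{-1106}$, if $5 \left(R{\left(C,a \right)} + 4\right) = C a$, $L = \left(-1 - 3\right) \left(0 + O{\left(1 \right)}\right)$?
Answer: $\frac{350026129}{45030} \approx 7773.2$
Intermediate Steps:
$L = 16$ ($L = \left(-1 - 3\right) \left(0 - 4\right) = \left(-4\right) \left(-4\right) = 16$)
$R{\left(C,a \right)} = -4 + \frac{C a}{5}$
$n{\left(V \right)} = \frac{2 V}{-4 + \frac{21 V}{5}}$ ($n{\left(V \right)} = \frac{V + V}{V + \left(-4 + \frac{1}{5} V 16\right)} = \frac{2 V}{V + \left(-4 + \frac{16 V}{5}\right)} = \frac{2 V}{-4 + \frac{21 V}{5}}$)
$\frac{3763}{n{\left(57 \right)}} - \frac{3220}{-1106} = \frac{3763}{10 \cdot 57 \frac{1}{-20 + 21 \cdot 57}} - \frac{3220}{-1106} = \frac{3763}{10 \cdot 57 \frac{1}{-20 + 1197}} - - \frac{230}{79} = \frac{3763}{10 \cdot 57 \cdot \frac{1}{1177}} + \frac{230}{79} = \frac{3763}{\frac{570}{1177}} + \frac{230}{79} = 3763 \cdot \frac{1177}{570} + \frac{230}{79} = \frac{4429051}{570} + \frac{230}{79} = \frac{350026129}{45030}$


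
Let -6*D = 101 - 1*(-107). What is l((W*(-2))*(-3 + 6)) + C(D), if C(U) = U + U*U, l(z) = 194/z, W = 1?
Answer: 10213/9 ≈ 1134.8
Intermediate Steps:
D = -104/3 (D = -(101 - 1*(-107))/6 = -(101 + 107)/6 = -⅙*208 = -104/3 ≈ -34.667)
C(U) = U + U²
l((W*(-2))*(-3 + 6)) + C(D) = 194/(((1*(-2))*(-3 + 6))) - 104*(1 - 104/3)/3 = 194/((-2*3)) - 104/3*(-101/3) = 194/(-6) + 10504/9 = 194*(-⅙) + 10504/9 = -97/3 + 10504/9 = 10213/9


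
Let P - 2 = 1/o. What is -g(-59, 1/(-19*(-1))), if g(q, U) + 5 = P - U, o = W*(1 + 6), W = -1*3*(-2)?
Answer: 2417/798 ≈ 3.0288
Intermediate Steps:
W = 6 (W = -3*(-2) = 6)
o = 42 (o = 6*(1 + 6) = 6*7 = 42)
P = 85/42 (P = 2 + 1/42 = 85/42 ≈ 2.0238)
g(q, U) = -125/42 - U (g(q, U) = -5 + (85/42 - U) = -125/42 - U)
-g(-59, 1/(-19*(-1))) = -(-125/42 - 1/((-19*(-1)))) = -(-125/42 - 1/19) = -1*(-2417/798) = 2417/798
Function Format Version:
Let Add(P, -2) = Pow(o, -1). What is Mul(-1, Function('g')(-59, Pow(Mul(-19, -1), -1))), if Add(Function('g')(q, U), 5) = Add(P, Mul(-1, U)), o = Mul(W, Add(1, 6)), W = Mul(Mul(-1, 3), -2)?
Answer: Rational(2417, 798) ≈ 3.0288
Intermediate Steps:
W = 6 (W = Mul(-3, -2) = 6)
o = 42 (o = Mul(6, Add(1, 6)) = Mul(6, 7) = 42)
P = Rational(85, 42) (P = Add(2, Pow(42, -1)) = Add(2, Rational(1, 42)) = Rational(85, 42) ≈ 2.0238)
Function('g')(q, U) = Add(Rational(-125, 42), Mul(-1, U)) (Function('g')(q, U) = Add(-5, Add(Rational(85, 42), Mul(-1, U))) = Add(Rational(-125, 42), Mul(-1, U)))
Mul(-1, Function('g')(-59, Pow(Mul(-19, -1), -1))) = Mul(-1, Add(Rational(-125, 42), Mul(-1, Pow(Mul(-19, -1), -1)))) = Mul(-1, Add(Rational(-125, 42), Mul(-1, Pow(19, -1)))) = Mul(-1, Add(Rational(-125, 42), Mul(-1, Rational(1, 19)))) = Mul(-1, Add(Rational(-125, 42), Rational(-1, 19))) = Mul(-1, Rational(-2417, 798)) = Rational(2417, 798)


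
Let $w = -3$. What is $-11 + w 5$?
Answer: $-26$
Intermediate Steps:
$-11 + w 5 = -11 - 15 = -26$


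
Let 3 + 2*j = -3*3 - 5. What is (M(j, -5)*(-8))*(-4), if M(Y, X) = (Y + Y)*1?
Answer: -544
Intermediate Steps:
j = -17/2 (j = -3/2 + (-3*3 - 5)/2 = -3/2 + (-9 - 5)/2 = -3/2 + (1/2)*(-14) = -3/2 - 7 = -17/2 ≈ -8.5000)
M(Y, X) = 2*Y (M(Y, X) = (2*Y)*1 = 2*Y)
(M(j, -5)*(-8))*(-4) = ((2*(-17/2))*(-8))*(-4) = -17*(-8)*(-4) = 136*(-4) = -544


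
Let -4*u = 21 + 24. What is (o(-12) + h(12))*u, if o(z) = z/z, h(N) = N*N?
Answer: -6525/4 ≈ -1631.3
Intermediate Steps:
h(N) = N²
u = -45/4 (u = -(21 + 24)/4 = -¼*45 = -45/4 ≈ -11.250)
o(z) = 1
(o(-12) + h(12))*u = (1 + 12²)*(-45/4) = (1 + 144)*(-45/4) = 145*(-45/4) = -6525/4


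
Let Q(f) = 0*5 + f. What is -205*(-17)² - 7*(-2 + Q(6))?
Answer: -59273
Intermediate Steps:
Q(f) = f (Q(f) = 0 + f = f)
-205*(-17)² - 7*(-2 + Q(6)) = -205*(-17)² - 7*(-2 + 6) = -205*289 - 7*4 = -59245 - 28 = -59273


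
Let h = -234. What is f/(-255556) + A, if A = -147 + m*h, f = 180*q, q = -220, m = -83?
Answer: 1231470375/63889 ≈ 19275.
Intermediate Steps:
f = -39600 (f = 180*(-220) = -39600)
A = 19275 (A = -147 - 83*(-234) = -147 + 19422 = 19275)
f/(-255556) + A = -39600/(-255556) + 19275 = -39600*(-1/255556) + 19275 = 9900/63889 + 19275 = 1231470375/63889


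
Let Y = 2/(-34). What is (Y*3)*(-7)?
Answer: 21/17 ≈ 1.2353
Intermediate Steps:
Y = -1/17 (Y = 2*(-1/34) = -1/17 ≈ -0.058824)
(Y*3)*(-7) = -1/17*3*(-7) = -3/17*(-7) = 21/17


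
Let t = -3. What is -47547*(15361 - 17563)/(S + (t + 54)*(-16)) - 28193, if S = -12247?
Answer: -472983653/13063 ≈ -36208.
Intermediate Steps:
-47547*(15361 - 17563)/(S + (t + 54)*(-16)) - 28193 = -47547*(15361 - 17563)/(-12247 + (-3 + 54)*(-16)) - 28193 = -47547*(-2202/(-12247 + 51*(-16))) - 28193 = -47547*(-2202/(-12247 - 816)) - 28193 = -47547/((-13063*(-1/2202))) - 28193 = -47547/13063/2202 - 28193 = -47547*2202/13063 - 28193 = -104698494/13063 - 28193 = -472983653/13063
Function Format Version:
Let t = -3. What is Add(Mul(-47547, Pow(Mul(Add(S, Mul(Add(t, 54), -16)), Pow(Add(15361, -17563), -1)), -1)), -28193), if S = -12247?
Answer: Rational(-472983653, 13063) ≈ -36208.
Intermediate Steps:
Add(Mul(-47547, Pow(Mul(Add(S, Mul(Add(t, 54), -16)), Pow(Add(15361, -17563), -1)), -1)), -28193) = Add(Mul(-47547, Pow(Mul(Add(-12247, Mul(Add(-3, 54), -16)), Pow(Add(15361, -17563), -1)), -1)), -28193) = Add(Mul(-47547, Pow(Mul(Add(-12247, Mul(51, -16)), Pow(-2202, -1)), -1)), -28193) = Add(Mul(-47547, Pow(Mul(Add(-12247, -816), Rational(-1, 2202)), -1)), -28193) = Add(Mul(-47547, Pow(Mul(-13063, Rational(-1, 2202)), -1)), -28193) = Add(Mul(-47547, Pow(Rational(13063, 2202), -1)), -28193) = Add(Mul(-47547, Rational(2202, 13063)), -28193) = Add(Rational(-104698494, 13063), -28193) = Rational(-472983653, 13063)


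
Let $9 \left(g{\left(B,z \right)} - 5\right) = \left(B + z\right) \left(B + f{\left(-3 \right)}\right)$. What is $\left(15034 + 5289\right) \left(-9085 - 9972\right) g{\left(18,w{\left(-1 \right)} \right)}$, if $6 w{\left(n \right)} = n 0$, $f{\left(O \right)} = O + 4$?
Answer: $-16653702673$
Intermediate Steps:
$f{\left(O \right)} = 4 + O$
$w{\left(n \right)} = 0$ ($w{\left(n \right)} = \frac{n 0}{6} = \frac{1}{6} \cdot 0 = 0$)
$g{\left(B,z \right)} = 5 + \frac{\left(1 + B\right) \left(B + z\right)}{9}$ ($g{\left(B,z \right)} = 5 + \frac{\left(B + z\right) \left(B + \left(4 - 3\right)\right)}{9} = 5 + \frac{\left(B + z\right) \left(B + 1\right)}{9} = 5 + \frac{\left(B + z\right) \left(1 + B\right)}{9} = 5 + \frac{\left(1 + B\right) \left(B + z\right)}{9}$)
$\left(15034 + 5289\right) \left(-9085 - 9972\right) g{\left(18,w{\left(-1 \right)} \right)} = \left(15034 + 5289\right) \left(-9085 - 9972\right) \left(5 + \frac{1}{9} \cdot 18 + \frac{1}{9} \cdot 0 + \frac{18^{2}}{9} + \frac{1}{9} \cdot 18 \cdot 0\right) = 20323 \left(-19057\right) \left(5 + 2 + 0 + \frac{1}{9} \cdot 324 + 0\right) = - 387295411 \left(5 + 2 + 0 + 36 + 0\right) = \left(-387295411\right) 43 = -16653702673$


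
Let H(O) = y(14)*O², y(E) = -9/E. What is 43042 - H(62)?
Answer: 318592/7 ≈ 45513.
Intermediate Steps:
H(O) = -9*O²/14 (H(O) = (-9/14)*O² = (-9*1/14)*O² = -9*O²/14)
43042 - H(62) = 43042 - (-9)*62²/14 = 43042 - (-9)*3844/14 = 43042 - 1*(-17298/7) = 43042 + 17298/7 = 318592/7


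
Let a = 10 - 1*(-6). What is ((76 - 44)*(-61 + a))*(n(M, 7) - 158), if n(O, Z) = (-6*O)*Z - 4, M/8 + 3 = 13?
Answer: 5071680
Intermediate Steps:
a = 16 (a = 10 + 6 = 16)
M = 80 (M = -24 + 8*13 = -24 + 104 = 80)
n(O, Z) = -4 - 6*O*Z (n(O, Z) = -6*O*Z - 4 = -4 - 6*O*Z)
((76 - 44)*(-61 + a))*(n(M, 7) - 158) = ((76 - 44)*(-61 + 16))*((-4 - 6*80*7) - 158) = (32*(-45))*((-4 - 3360) - 158) = -1440*(-3364 - 158) = -1440*(-3522) = 5071680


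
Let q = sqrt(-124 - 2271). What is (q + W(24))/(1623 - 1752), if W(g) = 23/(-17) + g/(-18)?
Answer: 137/6579 - I*sqrt(2395)/129 ≈ 0.020824 - 0.37937*I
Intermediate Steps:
q = I*sqrt(2395) (q = sqrt(-2395) = I*sqrt(2395) ≈ 48.939*I)
W(g) = -23/17 - g/18 (W(g) = 23*(-1/17) + g*(-1/18) = -23/17 - g/18)
(q + W(24))/(1623 - 1752) = (I*sqrt(2395) + (-23/17 - 1/18*24))/(1623 - 1752) = (I*sqrt(2395) + (-23/17 - 4/3))/(-129) = (I*sqrt(2395) - 137/51)*(-1/129) = (-137/51 + I*sqrt(2395))*(-1/129) = 137/6579 - I*sqrt(2395)/129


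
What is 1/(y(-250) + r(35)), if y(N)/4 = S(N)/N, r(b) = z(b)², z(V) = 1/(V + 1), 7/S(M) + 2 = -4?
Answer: 162000/3149 ≈ 51.445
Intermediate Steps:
S(M) = -7/6 (S(M) = 7/(-2 - 4) = 7/(-6) = 7*(-⅙) = -7/6)
z(V) = 1/(1 + V)
r(b) = (1 + b)⁻² (r(b) = (1/(1 + b))² = (1 + b)⁻²)
y(N) = -14/(3*N) (y(N) = 4*(-7/(6*N)) = -14/(3*N))
1/(y(-250) + r(35)) = 1/(-14/3/(-250) + (1 + 35)⁻²) = 1/(-14/3*(-1/250) + 36⁻²) = 1/(7/375 + 1/1296) = 1/(3149/162000) = 162000/3149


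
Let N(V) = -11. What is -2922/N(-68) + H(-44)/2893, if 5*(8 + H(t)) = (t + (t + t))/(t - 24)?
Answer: 65320663/245905 ≈ 265.63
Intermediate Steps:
H(t) = -8 + 3*t/(5*(-24 + t)) (H(t) = -8 + ((t + (t + t))/(t - 24))/5 = -8 + ((t + 2*t)/(-24 + t))/5 = -8 + ((3*t)/(-24 + t))/5 = -8 + (3*t/(-24 + t))/5 = -8 + 3*t/(5*(-24 + t)))
-2922/N(-68) + H(-44)/2893 = -2922/(-11) + ((960 - 37*(-44))/(5*(-24 - 44)))/2893 = -2922*(-1/11) + ((⅕)*(960 + 1628)/(-68))*(1/2893) = 2922/11 + ((⅕)*(-1/68)*2588)*(1/2893) = 2922/11 - 647/85*1/2893 = 2922/11 - 647/245905 = 65320663/245905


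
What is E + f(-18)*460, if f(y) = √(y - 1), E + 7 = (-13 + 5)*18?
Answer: -151 + 460*I*√19 ≈ -151.0 + 2005.1*I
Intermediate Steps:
E = -151 (E = -7 + (-13 + 5)*18 = -7 - 8*18 = -7 - 144 = -151)
f(y) = √(-1 + y)
E + f(-18)*460 = -151 + √(-1 - 18)*460 = -151 + √(-19)*460 = -151 + (I*√19)*460 = -151 + 460*I*√19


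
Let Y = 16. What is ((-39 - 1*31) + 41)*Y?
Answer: -464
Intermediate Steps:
((-39 - 1*31) + 41)*Y = ((-39 - 1*31) + 41)*16 = ((-39 - 31) + 41)*16 = (-70 + 41)*16 = -29*16 = -464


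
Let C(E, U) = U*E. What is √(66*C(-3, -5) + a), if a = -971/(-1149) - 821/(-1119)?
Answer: 4*√1264801727923/142859 ≈ 31.489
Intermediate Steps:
C(E, U) = E*U
a = 225542/142859 (a = -971*(-1/1149) - 821*(-1/1119) = 971/1149 + 821/1119 = 225542/142859 ≈ 1.5788)
√(66*C(-3, -5) + a) = √(66*(-3*(-5)) + 225542/142859) = √(66*15 + 225542/142859) = √(990 + 225542/142859) = √(141655952/142859) = 4*√1264801727923/142859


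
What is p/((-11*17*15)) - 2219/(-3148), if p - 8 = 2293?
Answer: -339751/2943380 ≈ -0.11543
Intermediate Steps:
p = 2301 (p = 8 + 2293 = 2301)
p/((-11*17*15)) - 2219/(-3148) = 2301/((-11*17*15)) - 2219/(-3148) = 2301/((-187*15)) - 2219*(-1/3148) = 2301/(-2805) + 2219/3148 = 2301*(-1/2805) + 2219/3148 = -767/935 + 2219/3148 = -339751/2943380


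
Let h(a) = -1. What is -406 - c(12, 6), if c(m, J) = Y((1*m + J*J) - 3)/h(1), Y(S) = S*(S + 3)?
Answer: 1754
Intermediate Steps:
Y(S) = S*(3 + S)
c(m, J) = -(m + J²)*(-3 + m + J²) (c(m, J) = (((1*m + J*J) - 3)*(3 + ((1*m + J*J) - 3)))/(-1) = (((m + J²) - 3)*(3 + ((m + J²) - 3)))*(-1) = ((-3 + m + J²)*(3 + (-3 + m + J²)))*(-1) = ((-3 + m + J²)*(m + J²))*(-1) = ((m + J²)*(-3 + m + J²))*(-1) = -(m + J²)*(-3 + m + J²))
-406 - c(12, 6) = -406 - (-1)*(12 + 6²)*(-3 + 12 + 6²) = -406 - (-1)*(12 + 36)*(-3 + 12 + 36) = -406 - (-1)*48*45 = -406 - 1*(-2160) = -406 + 2160 = 1754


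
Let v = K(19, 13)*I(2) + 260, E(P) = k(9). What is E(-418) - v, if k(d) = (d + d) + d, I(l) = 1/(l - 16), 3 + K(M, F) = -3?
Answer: -1634/7 ≈ -233.43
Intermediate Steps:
K(M, F) = -6 (K(M, F) = -3 - 3 = -6)
I(l) = 1/(-16 + l)
k(d) = 3*d (k(d) = 2*d + d = 3*d)
E(P) = 27 (E(P) = 3*9 = 27)
v = 1823/7 (v = -6/(-16 + 2) + 260 = -6/(-14) + 260 = -6*(-1/14) + 260 = 3/7 + 260 = 1823/7 ≈ 260.43)
E(-418) - v = 27 - 1*1823/7 = 27 - 1823/7 = -1634/7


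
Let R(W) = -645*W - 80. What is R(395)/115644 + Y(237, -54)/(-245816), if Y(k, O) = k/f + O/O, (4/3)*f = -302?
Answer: -2364940532293/1073124742776 ≈ -2.2038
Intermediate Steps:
f = -453/2 (f = (¾)*(-302) = -453/2 ≈ -226.50)
Y(k, O) = 1 - 2*k/453 (Y(k, O) = k/(-453/2) + O/O = k*(-2/453) + 1 = -2*k/453 + 1 = 1 - 2*k/453)
R(W) = -80 - 645*W
R(395)/115644 + Y(237, -54)/(-245816) = (-80 - 645*395)/115644 + (1 - 2/453*237)/(-245816) = (-80 - 254775)*(1/115644) + (1 - 158/151)*(-1/245816) = -254855*1/115644 - 7/151*(-1/245816) = -254855/115644 + 7/37118216 = -2364940532293/1073124742776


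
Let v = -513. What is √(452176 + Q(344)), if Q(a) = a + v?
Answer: 3*√50223 ≈ 672.31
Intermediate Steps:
Q(a) = -513 + a (Q(a) = a - 513 = -513 + a)
√(452176 + Q(344)) = √(452176 + (-513 + 344)) = √(452176 - 169) = √452007 = 3*√50223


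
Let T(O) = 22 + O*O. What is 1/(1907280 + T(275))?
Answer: 1/1982927 ≈ 5.0430e-7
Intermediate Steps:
T(O) = 22 + O²
1/(1907280 + T(275)) = 1/(1907280 + (22 + 275²)) = 1/(1907280 + (22 + 75625)) = 1/(1907280 + 75647) = 1/1982927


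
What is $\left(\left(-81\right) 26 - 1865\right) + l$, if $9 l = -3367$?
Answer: $- \frac{39106}{9} \approx -4345.1$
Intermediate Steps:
$l = - \frac{3367}{9}$ ($l = \frac{1}{9} \left(-3367\right) = - \frac{3367}{9} \approx -374.11$)
$\left(\left(-81\right) 26 - 1865\right) + l = \left(\left(-81\right) 26 - 1865\right) - \frac{3367}{9} = \left(-2106 - 1865\right) - \frac{3367}{9} = -3971 - \frac{3367}{9} = - \frac{39106}{9}$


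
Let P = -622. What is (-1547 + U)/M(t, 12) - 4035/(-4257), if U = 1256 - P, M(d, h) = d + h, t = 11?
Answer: 500624/32637 ≈ 15.339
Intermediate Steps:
U = 1878 (U = 1256 - 1*(-622) = 1256 + 622 = 1878)
(-1547 + U)/M(t, 12) - 4035/(-4257) = (-1547 + 1878)/(11 + 12) - 4035/(-4257) = 331/23 - 4035*(-1/4257) = 331*(1/23) + 1345/1419 = 331/23 + 1345/1419 = 500624/32637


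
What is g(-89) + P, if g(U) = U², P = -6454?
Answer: 1467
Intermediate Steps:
g(-89) + P = (-89)² - 6454 = 7921 - 6454 = 1467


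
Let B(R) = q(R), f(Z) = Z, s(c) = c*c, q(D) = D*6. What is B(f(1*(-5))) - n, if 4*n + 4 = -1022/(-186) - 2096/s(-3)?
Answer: 31079/1116 ≈ 27.849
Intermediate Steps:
q(D) = 6*D
s(c) = c**2
B(R) = 6*R
n = -64559/1116 (n = -1 + (-1022/(-186) - 2096/((-3)**2))/4 = -1 + (-1022*(-1/186) - 2096/9)/4 = -1 + (511/93 - 2096*1/9)/4 = -1 + (511/93 - 2096/9)/4 = -1 + (1/4)*(-63443/279) = -1 - 63443/1116 = -64559/1116 ≈ -57.849)
B(f(1*(-5))) - n = 6*(1*(-5)) - 1*(-64559/1116) = 6*(-5) + 64559/1116 = -30 + 64559/1116 = 31079/1116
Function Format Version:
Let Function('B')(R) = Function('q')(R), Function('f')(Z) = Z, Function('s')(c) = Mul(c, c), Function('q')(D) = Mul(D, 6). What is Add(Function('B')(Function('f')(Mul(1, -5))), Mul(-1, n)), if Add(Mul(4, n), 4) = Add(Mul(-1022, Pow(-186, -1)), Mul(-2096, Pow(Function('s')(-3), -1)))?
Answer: Rational(31079, 1116) ≈ 27.849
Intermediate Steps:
Function('q')(D) = Mul(6, D)
Function('s')(c) = Pow(c, 2)
Function('B')(R) = Mul(6, R)
n = Rational(-64559, 1116) (n = Add(-1, Mul(Rational(1, 4), Add(Mul(-1022, Pow(-186, -1)), Mul(-2096, Pow(Pow(-3, 2), -1))))) = Add(-1, Mul(Rational(1, 4), Add(Mul(-1022, Rational(-1, 186)), Mul(-2096, Pow(9, -1))))) = Add(-1, Mul(Rational(1, 4), Add(Rational(511, 93), Mul(-2096, Rational(1, 9))))) = Add(-1, Mul(Rational(1, 4), Add(Rational(511, 93), Rational(-2096, 9)))) = Add(-1, Mul(Rational(1, 4), Rational(-63443, 279))) = Add(-1, Rational(-63443, 1116)) = Rational(-64559, 1116) ≈ -57.849)
Add(Function('B')(Function('f')(Mul(1, -5))), Mul(-1, n)) = Add(Mul(6, Mul(1, -5)), Mul(-1, Rational(-64559, 1116))) = Add(Mul(6, -5), Rational(64559, 1116)) = Add(-30, Rational(64559, 1116)) = Rational(31079, 1116)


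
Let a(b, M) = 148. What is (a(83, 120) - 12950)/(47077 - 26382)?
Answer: -12802/20695 ≈ -0.61860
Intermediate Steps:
(a(83, 120) - 12950)/(47077 - 26382) = (148 - 12950)/(47077 - 26382) = -12802/20695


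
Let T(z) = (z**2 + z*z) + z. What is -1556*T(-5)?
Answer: -70020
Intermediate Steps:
T(z) = z + 2*z**2 (T(z) = (z**2 + z**2) + z = 2*z**2 + z = z + 2*z**2)
-1556*T(-5) = -(-7780)*(1 + 2*(-5)) = -(-7780)*(1 - 10) = -(-7780)*(-9) = -1556*45 = -70020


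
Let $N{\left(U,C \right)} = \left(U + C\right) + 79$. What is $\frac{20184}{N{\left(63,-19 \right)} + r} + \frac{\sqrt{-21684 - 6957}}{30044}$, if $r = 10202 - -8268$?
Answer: $\frac{20184}{18593} + \frac{i \sqrt{28641}}{30044} \approx 1.0856 + 0.005633 i$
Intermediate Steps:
$N{\left(U,C \right)} = 79 + C + U$ ($N{\left(U,C \right)} = \left(C + U\right) + 79 = 79 + C + U$)
$r = 18470$ ($r = 10202 + 8268 = 18470$)
$\frac{20184}{N{\left(63,-19 \right)} + r} + \frac{\sqrt{-21684 - 6957}}{30044} = \frac{20184}{\left(79 - 19 + 63\right) + 18470} + \frac{\sqrt{-21684 - 6957}}{30044} = \frac{20184}{123 + 18470} + \sqrt{-28641} \cdot \frac{1}{30044} = \frac{20184}{18593} + i \sqrt{28641} \cdot \frac{1}{30044} = 20184 \cdot \frac{1}{18593} + \frac{i \sqrt{28641}}{30044} = \frac{20184}{18593} + \frac{i \sqrt{28641}}{30044}$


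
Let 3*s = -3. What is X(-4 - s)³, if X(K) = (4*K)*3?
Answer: -46656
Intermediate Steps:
s = -1 (s = (⅓)*(-3) = -1)
X(K) = 12*K
X(-4 - s)³ = (12*(-4 - 1*(-1)))³ = (12*(-4 + 1))³ = (12*(-3))³ = (-36)³ = -46656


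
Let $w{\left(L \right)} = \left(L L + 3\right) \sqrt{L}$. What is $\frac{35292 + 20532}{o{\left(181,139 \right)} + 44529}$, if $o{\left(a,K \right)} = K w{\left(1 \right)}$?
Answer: $\frac{55824}{45085} \approx 1.2382$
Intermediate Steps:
$w{\left(L \right)} = \sqrt{L} \left(3 + L^{2}\right)$ ($w{\left(L \right)} = \left(L^{2} + 3\right) \sqrt{L} = \left(3 + L^{2}\right) \sqrt{L} = \sqrt{L} \left(3 + L^{2}\right)$)
$o{\left(a,K \right)} = 4 K$ ($o{\left(a,K \right)} = K \sqrt{1} \left(3 + 1^{2}\right) = K 1 \left(3 + 1\right) = K 1 \cdot 4 = K 4 = 4 K$)
$\frac{35292 + 20532}{o{\left(181,139 \right)} + 44529} = \frac{35292 + 20532}{4 \cdot 139 + 44529} = \frac{55824}{556 + 44529} = \frac{55824}{45085}$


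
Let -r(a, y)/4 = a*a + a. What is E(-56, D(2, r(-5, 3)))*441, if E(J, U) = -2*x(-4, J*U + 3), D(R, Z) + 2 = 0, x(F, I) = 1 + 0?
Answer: -882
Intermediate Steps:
x(F, I) = 1
r(a, y) = -4*a - 4*a² (r(a, y) = -4*(a*a + a) = -4*(a² + a) = -4*(a + a²) = -4*a - 4*a²)
D(R, Z) = -2 (D(R, Z) = -2 + 0 = -2)
E(J, U) = -2 (E(J, U) = -2*1 = -2)
E(-56, D(2, r(-5, 3)))*441 = -2*441 = -882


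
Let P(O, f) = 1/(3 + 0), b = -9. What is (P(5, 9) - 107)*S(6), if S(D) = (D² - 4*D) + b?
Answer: -320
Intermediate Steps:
S(D) = -9 + D² - 4*D (S(D) = (D² - 4*D) - 9 = -9 + D² - 4*D)
P(O, f) = ⅓ (P(O, f) = 1/3 = ⅓)
(P(5, 9) - 107)*S(6) = (⅓ - 107)*(-9 + 6² - 4*6) = -320*(-9 + 36 - 24)/3 = -320/3*3 = -320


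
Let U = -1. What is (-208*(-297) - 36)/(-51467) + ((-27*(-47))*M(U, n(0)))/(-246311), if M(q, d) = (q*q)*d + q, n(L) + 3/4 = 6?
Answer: -4764558627/3900580996 ≈ -1.2215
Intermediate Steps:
n(L) = 21/4 (n(L) = -¾ + 6 = 21/4)
M(q, d) = q + d*q² (M(q, d) = q²*d + q = d*q² + q = q + d*q²)
(-208*(-297) - 36)/(-51467) + ((-27*(-47))*M(U, n(0)))/(-246311) = (-208*(-297) - 36)/(-51467) + ((-27*(-47))*(-(1 + (21/4)*(-1))))/(-246311) = (61776 - 36)*(-1/51467) + (1269*(-(1 - 21/4)))*(-1/246311) = 61740*(-1/51467) + (1269*(-1*(-17/4)))*(-1/246311) = -61740/51467 + (1269*(17/4))*(-1/246311) = -61740/51467 + (21573/4)*(-1/246311) = -61740/51467 - 21573/985244 = -4764558627/3900580996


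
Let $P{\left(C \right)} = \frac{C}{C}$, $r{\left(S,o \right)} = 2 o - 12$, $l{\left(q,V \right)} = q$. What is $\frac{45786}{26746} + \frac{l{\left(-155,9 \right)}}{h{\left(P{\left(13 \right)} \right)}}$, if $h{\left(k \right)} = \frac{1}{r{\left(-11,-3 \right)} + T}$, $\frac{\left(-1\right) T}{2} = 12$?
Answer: $\frac{87081123}{13373} \approx 6511.7$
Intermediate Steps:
$r{\left(S,o \right)} = -12 + 2 o$
$T = -24$ ($T = \left(-2\right) 12 = -24$)
$P{\left(C \right)} = 1$
$h{\left(k \right)} = - \frac{1}{42}$ ($h{\left(k \right)} = \frac{1}{\left(-12 + 2 \left(-3\right)\right) - 24} = \frac{1}{\left(-12 - 6\right) - 24} = \frac{1}{-18 - 24} = \frac{1}{-42} = - \frac{1}{42}$)
$\frac{45786}{26746} + \frac{l{\left(-155,9 \right)}}{h{\left(P{\left(13 \right)} \right)}} = \frac{45786}{26746} - \frac{155}{- \frac{1}{42}} = 45786 \cdot \frac{1}{26746} - -6510 = \frac{22893}{13373} + 6510 = \frac{87081123}{13373}$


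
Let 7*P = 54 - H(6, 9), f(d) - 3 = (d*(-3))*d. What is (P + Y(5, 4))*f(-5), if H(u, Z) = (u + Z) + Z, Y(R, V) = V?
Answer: -4176/7 ≈ -596.57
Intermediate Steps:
H(u, Z) = u + 2*Z (H(u, Z) = (Z + u) + Z = u + 2*Z)
f(d) = 3 - 3*d**2 (f(d) = 3 + (d*(-3))*d = 3 + (-3*d)*d = 3 - 3*d**2)
P = 30/7 (P = (54 - (6 + 2*9))/7 = (54 - (6 + 18))/7 = (54 - 1*24)/7 = (54 - 24)/7 = (1/7)*30 = 30/7 ≈ 4.2857)
(P + Y(5, 4))*f(-5) = (30/7 + 4)*(3 - 3*(-5)**2) = 58*(3 - 3*25)/7 = 58*(3 - 75)/7 = (58/7)*(-72) = -4176/7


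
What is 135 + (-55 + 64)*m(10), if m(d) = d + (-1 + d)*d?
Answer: 1035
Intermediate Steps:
m(d) = d + d*(-1 + d)
135 + (-55 + 64)*m(10) = 135 + (-55 + 64)*10² = 135 + 9*100 = 135 + 900 = 1035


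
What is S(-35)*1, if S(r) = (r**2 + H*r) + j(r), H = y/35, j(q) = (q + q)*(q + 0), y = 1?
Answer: 3674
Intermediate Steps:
j(q) = 2*q**2 (j(q) = (2*q)*q = 2*q**2)
H = 1/35 ≈ 0.028571
S(r) = 3*r**2 + r/35 (S(r) = (r**2 + r/35) + 2*r**2 = 3*r**2 + r/35)
S(-35)*1 = ((1/35)*(-35)*(1 + 105*(-35)))*1 = ((1/35)*(-35)*(1 - 3675))*1 = ((1/35)*(-35)*(-3674))*1 = 3674*1 = 3674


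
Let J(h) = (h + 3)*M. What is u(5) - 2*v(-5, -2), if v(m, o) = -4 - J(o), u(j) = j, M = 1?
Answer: 15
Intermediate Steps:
J(h) = 3 + h (J(h) = (h + 3)*1 = (3 + h)*1 = 3 + h)
v(m, o) = -7 - o (v(m, o) = -4 - (3 + o) = -4 + (-3 - o) = -7 - o)
u(5) - 2*v(-5, -2) = 5 - 2*(-7 - 1*(-2)) = 5 - 2*(-7 + 2) = 5 - 2*(-5) = 5 + 10 = 15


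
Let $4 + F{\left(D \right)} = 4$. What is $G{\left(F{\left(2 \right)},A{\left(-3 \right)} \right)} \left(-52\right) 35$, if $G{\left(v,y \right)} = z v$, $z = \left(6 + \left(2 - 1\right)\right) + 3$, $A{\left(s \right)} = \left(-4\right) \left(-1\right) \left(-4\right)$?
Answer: $0$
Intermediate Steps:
$F{\left(D \right)} = 0$ ($F{\left(D \right)} = -4 + 4 = 0$)
$A{\left(s \right)} = -16$ ($A{\left(s \right)} = 4 \left(-4\right) = -16$)
$z = 10$ ($z = \left(6 + 1\right) + 3 = 7 + 3 = 10$)
$G{\left(v,y \right)} = 10 v$
$G{\left(F{\left(2 \right)},A{\left(-3 \right)} \right)} \left(-52\right) 35 = 10 \cdot 0 \left(-52\right) 35 = 0 \left(-52\right) 35 = 0 \cdot 35 = 0$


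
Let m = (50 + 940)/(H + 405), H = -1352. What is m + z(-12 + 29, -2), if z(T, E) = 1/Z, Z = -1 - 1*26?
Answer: -27677/25569 ≈ -1.0824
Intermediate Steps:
Z = -27 (Z = -1 - 26 = -27)
m = -990/947 (m = (50 + 940)/(-1352 + 405) = 990/(-947) = 990*(-1/947) = -990/947 ≈ -1.0454)
z(T, E) = -1/27 (z(T, E) = 1/(-27) = -1/27)
m + z(-12 + 29, -2) = -990/947 - 1/27 = -27677/25569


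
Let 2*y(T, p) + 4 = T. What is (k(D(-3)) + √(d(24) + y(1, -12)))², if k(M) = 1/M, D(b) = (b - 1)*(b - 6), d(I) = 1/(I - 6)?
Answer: -1871/1296 + I*√13/54 ≈ -1.4437 + 0.066769*I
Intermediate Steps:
y(T, p) = -2 + T/2
d(I) = 1/(-6 + I)
D(b) = (-1 + b)*(-6 + b)
(k(D(-3)) + √(d(24) + y(1, -12)))² = (1/(6 + (-3)² - 7*(-3)) + √(1/(-6 + 24) + (-2 + (½)*1)))² = (1/(6 + 9 + 21) + √(1/18 + (-2 + ½)))² = (1/36 + √(1/18 - 3/2))² = (1/36 + √(-13/9))² = (1/36 + I*√13/3)²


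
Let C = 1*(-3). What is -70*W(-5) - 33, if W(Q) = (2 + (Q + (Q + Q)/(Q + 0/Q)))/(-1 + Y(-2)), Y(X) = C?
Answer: -101/2 ≈ -50.500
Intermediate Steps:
C = -3
Y(X) = -3
W(Q) = -1 - Q/4 (W(Q) = (2 + (Q + (Q + Q)/(Q + 0/Q)))/(-1 - 3) = (2 + (Q + (2*Q)/(Q + 0)))/(-4) = (2 + (Q + (2*Q)/Q))*(-¼) = (2 + (Q + 2))*(-¼) = (2 + (2 + Q))*(-¼) = (4 + Q)*(-¼) = -1 - Q/4)
-70*W(-5) - 33 = -70*(-1 - ¼*(-5)) - 33 = -70*(-1 + 5/4) - 33 = -70*¼ - 33 = -35/2 - 33 = -101/2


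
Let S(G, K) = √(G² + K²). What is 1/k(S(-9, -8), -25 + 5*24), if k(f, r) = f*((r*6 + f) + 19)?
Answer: -1/346776 + 589*√145/50282520 ≈ 0.00013817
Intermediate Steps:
k(f, r) = f*(19 + f + 6*r) (k(f, r) = f*((6*r + f) + 19) = f*((f + 6*r) + 19) = f*(19 + f + 6*r))
1/k(S(-9, -8), -25 + 5*24) = 1/(√((-9)² + (-8)²)*(19 + √((-9)² + (-8)²) + 6*(-25 + 5*24))) = 1/(√(81 + 64)*(19 + √(81 + 64) + 6*(-25 + 120))) = 1/(√145*(19 + √145 + 6*95)) = 1/(√145*(19 + √145 + 570)) = 1/(√145*(589 + √145)) = √145/(145*(589 + √145))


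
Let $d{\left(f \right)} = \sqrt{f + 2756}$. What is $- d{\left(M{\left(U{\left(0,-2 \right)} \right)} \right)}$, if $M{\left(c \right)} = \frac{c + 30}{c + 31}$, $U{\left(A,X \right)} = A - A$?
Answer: $- \frac{\sqrt{2649446}}{31} \approx -52.507$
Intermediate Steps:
$U{\left(A,X \right)} = 0$
$M{\left(c \right)} = \frac{30 + c}{31 + c}$
$d{\left(f \right)} = \sqrt{2756 + f}$
$- d{\left(M{\left(U{\left(0,-2 \right)} \right)} \right)} = - \sqrt{2756 + \frac{30 + 0}{31 + 0}} = - \sqrt{2756 + \frac{1}{31} \cdot 30} = - \sqrt{2756 + \frac{30}{31}} = - \sqrt{\frac{85466}{31}} = - \frac{\sqrt{2649446}}{31}$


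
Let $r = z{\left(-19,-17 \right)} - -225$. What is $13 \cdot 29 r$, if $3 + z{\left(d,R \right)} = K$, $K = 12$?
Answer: $88218$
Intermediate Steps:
$z{\left(d,R \right)} = 9$ ($z{\left(d,R \right)} = -3 + 12 = 9$)
$r = 234$ ($r = 9 - -225 = 9 + 225 = 234$)
$13 \cdot 29 r = 13 \cdot 29 \cdot 234 = 377 \cdot 234 = 88218$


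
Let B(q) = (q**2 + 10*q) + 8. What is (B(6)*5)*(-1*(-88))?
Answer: 45760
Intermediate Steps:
B(q) = 8 + q**2 + 10*q
(B(6)*5)*(-1*(-88)) = ((8 + 6**2 + 10*6)*5)*(-1*(-88)) = ((8 + 36 + 60)*5)*88 = (104*5)*88 = 520*88 = 45760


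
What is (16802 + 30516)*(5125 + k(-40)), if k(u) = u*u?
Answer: 318213550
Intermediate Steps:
k(u) = u²
(16802 + 30516)*(5125 + k(-40)) = (16802 + 30516)*(5125 + (-40)²) = 47318*(5125 + 1600) = 47318*6725 = 318213550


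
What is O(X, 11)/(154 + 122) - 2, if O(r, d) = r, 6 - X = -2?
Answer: -136/69 ≈ -1.9710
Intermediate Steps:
X = 8 (X = 6 - 1*(-2) = 6 + 2 = 8)
O(X, 11)/(154 + 122) - 2 = 8/(154 + 122) - 2 = 8/276 - 2 = 8*(1/276) - 2 = 2/69 - 2 = -136/69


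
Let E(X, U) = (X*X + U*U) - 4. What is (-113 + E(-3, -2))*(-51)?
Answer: 5304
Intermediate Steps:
E(X, U) = -4 + U**2 + X**2 (E(X, U) = (X**2 + U**2) - 4 = (U**2 + X**2) - 4 = -4 + U**2 + X**2)
(-113 + E(-3, -2))*(-51) = (-113 + (-4 + (-2)**2 + (-3)**2))*(-51) = (-113 + (-4 + 4 + 9))*(-51) = (-113 + 9)*(-51) = -104*(-51) = 5304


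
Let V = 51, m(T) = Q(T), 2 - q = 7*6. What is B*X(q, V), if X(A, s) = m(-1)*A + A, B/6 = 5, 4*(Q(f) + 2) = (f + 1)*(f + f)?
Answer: 1200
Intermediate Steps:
Q(f) = -2 + f*(1 + f)/2 (Q(f) = -2 + ((f + 1)*(f + f))/4 = -2 + ((1 + f)*(2*f))/4 = -2 + (2*f*(1 + f))/4 = -2 + f*(1 + f)/2)
q = -40 (q = 2 - 7*6 = 2 - 1*42 = 2 - 42 = -40)
m(T) = -2 + T/2 + T²/2
B = 30 (B = 6*5 = 30)
X(A, s) = -A (X(A, s) = (-2 + (½)*(-1) + (½)*(-1)²)*A + A = (-2 - ½ + (½)*1)*A + A = (-2 - ½ + ½)*A + A = -2*A + A = -A)
B*X(q, V) = 30*(-1*(-40)) = 30*40 = 1200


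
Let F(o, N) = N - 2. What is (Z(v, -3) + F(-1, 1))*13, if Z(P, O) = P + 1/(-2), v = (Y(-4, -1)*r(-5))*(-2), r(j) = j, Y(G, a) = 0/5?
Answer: -39/2 ≈ -19.500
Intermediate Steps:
Y(G, a) = 0 (Y(G, a) = 0*(⅕) = 0)
F(o, N) = -2 + N
v = 0 (v = (0*(-5))*(-2) = 0*(-2) = 0)
Z(P, O) = -½ + P (Z(P, O) = P - ½ = -½ + P)
(Z(v, -3) + F(-1, 1))*13 = ((-½ + 0) + (-2 + 1))*13 = (-½ - 1)*13 = -3/2*13 = -39/2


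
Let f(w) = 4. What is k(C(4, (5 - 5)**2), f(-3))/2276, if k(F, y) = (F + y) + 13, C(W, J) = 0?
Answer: 17/2276 ≈ 0.0074692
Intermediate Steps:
k(F, y) = 13 + F + y
k(C(4, (5 - 5)**2), f(-3))/2276 = (13 + 0 + 4)/2276 = 17*(1/2276) = 17/2276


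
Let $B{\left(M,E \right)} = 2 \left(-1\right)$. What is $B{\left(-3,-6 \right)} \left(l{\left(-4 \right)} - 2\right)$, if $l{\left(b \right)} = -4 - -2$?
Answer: $8$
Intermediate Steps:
$B{\left(M,E \right)} = -2$
$l{\left(b \right)} = -2$ ($l{\left(b \right)} = -4 + 2 = -2$)
$B{\left(-3,-6 \right)} \left(l{\left(-4 \right)} - 2\right) = - 2 \left(-2 - 2\right) = \left(-2\right) \left(-4\right) = 8$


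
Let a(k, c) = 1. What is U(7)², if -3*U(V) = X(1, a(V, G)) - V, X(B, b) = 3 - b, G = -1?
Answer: 25/9 ≈ 2.7778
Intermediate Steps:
U(V) = -⅔ + V/3 (U(V) = -((3 - 1*1) - V)/3 = -((3 - 1) - V)/3 = -(2 - V)/3 = -⅔ + V/3)
U(7)² = (-⅔ + (⅓)*7)² = (-⅔ + 7/3)² = (5/3)² = 25/9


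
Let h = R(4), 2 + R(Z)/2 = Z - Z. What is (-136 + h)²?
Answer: 19600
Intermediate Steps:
R(Z) = -4 (R(Z) = -4 + 2*(Z - Z) = -4 + 2*0 = -4 + 0 = -4)
h = -4
(-136 + h)² = (-136 - 4)² = (-140)² = 19600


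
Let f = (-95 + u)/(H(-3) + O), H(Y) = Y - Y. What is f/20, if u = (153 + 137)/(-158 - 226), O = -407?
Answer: 3677/312576 ≈ 0.011764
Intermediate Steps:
u = -145/192 (u = 290/(-384) = 290*(-1/384) = -145/192 ≈ -0.75521)
H(Y) = 0
f = 18385/78144 (f = (-95 - 145/192)/(0 - 407) = -18385/192/(-407) = -18385/192*(-1/407) = 18385/78144 ≈ 0.23527)
f/20 = (18385/78144)/20 = (18385/78144)*(1/20) = 3677/312576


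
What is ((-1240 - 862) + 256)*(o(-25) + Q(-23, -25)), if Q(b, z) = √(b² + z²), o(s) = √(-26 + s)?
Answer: -1846*√1154 - 1846*I*√51 ≈ -62710.0 - 13183.0*I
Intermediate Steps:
((-1240 - 862) + 256)*(o(-25) + Q(-23, -25)) = ((-1240 - 862) + 256)*(√(-26 - 25) + √((-23)² + (-25)²)) = (-2102 + 256)*(√(-51) + √(529 + 625)) = -1846*(I*√51 + √1154) = -1846*(√1154 + I*√51) = -1846*√1154 - 1846*I*√51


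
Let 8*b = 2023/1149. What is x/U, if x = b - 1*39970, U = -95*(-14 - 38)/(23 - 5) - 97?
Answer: -1102206651/4893208 ≈ -225.25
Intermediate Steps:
U = 1597/9 (U = -(-4940)/18 - 97 = -95*(-26/9) - 97 = 2470/9 - 97 = 1597/9 ≈ 177.44)
b = 2023/9192 (b = (2023/1149)/8 = (2023*(1/1149))/8 = (⅛)*(2023/1149) = 2023/9192 ≈ 0.22008)
x = -367402217/9192 (x = 2023/9192 - 1*39970 = 2023/9192 - 39970 = -367402217/9192 ≈ -39970.)
x/U = -367402217/(9192*1597/9) = -367402217/9192*9/1597 = -1102206651/4893208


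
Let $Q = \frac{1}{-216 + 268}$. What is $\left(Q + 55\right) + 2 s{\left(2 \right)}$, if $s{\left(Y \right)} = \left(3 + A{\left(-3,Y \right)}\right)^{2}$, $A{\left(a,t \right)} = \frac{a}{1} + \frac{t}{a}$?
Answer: $\frac{26165}{468} \approx 55.908$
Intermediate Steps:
$Q = \frac{1}{52} \approx 0.019231$
$A{\left(a,t \right)} = a + \frac{t}{a}$ ($A{\left(a,t \right)} = a 1 + \frac{t}{a} = a + \frac{t}{a}$)
$s{\left(Y \right)} = \frac{Y^{2}}{9}$ ($s{\left(Y \right)} = \left(3 + \left(-3 + \frac{Y}{-3}\right)\right)^{2} = \left(3 + \left(-3 + Y \left(- \frac{1}{3}\right)\right)\right)^{2} = \left(3 - \left(3 + \frac{Y}{3}\right)\right)^{2} = \left(- \frac{Y}{3}\right)^{2} = \frac{Y^{2}}{9}$)
$\left(Q + 55\right) + 2 s{\left(2 \right)} = \left(\frac{1}{52} + 55\right) + 2 \frac{2^{2}}{9} = \frac{2861}{52} + 2 \cdot \frac{1}{9} \cdot 4 = \frac{2861}{52} + 2 \cdot \frac{4}{9} = \frac{2861}{52} + \frac{8}{9} = \frac{26165}{468}$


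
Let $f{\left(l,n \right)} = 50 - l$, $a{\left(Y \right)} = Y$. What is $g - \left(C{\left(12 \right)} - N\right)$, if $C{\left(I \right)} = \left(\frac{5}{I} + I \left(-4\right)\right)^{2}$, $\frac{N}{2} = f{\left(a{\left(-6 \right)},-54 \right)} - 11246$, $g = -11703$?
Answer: $- \frac{5233993}{144} \approx -36347.0$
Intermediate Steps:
$N = -22380$ ($N = 2 \left(\left(50 - -6\right) - 11246\right) = 2 \left(\left(50 + 6\right) - 11246\right) = 2 \left(56 - 11246\right) = 2 \left(-11190\right) = -22380$)
$C{\left(I \right)} = \left(- 4 I + \frac{5}{I}\right)^{2}$ ($C{\left(I \right)} = \left(\frac{5}{I} - 4 I\right)^{2} = \left(- 4 I + \frac{5}{I}\right)^{2}$)
$g - \left(C{\left(12 \right)} - N\right) = -11703 - \left(\frac{\left(-5 + 4 \cdot 12^{2}\right)^{2}}{144} - -22380\right) = -11703 - \left(\frac{\left(-5 + 4 \cdot 144\right)^{2}}{144} + 22380\right) = -11703 - \left(\frac{\left(-5 + 576\right)^{2}}{144} + 22380\right) = -11703 - \left(\frac{571^{2}}{144} + 22380\right) = -11703 - \left(\frac{1}{144} \cdot 326041 + 22380\right) = -11703 - \left(\frac{326041}{144} + 22380\right) = -11703 - \frac{3548761}{144} = - \frac{5233993}{144}$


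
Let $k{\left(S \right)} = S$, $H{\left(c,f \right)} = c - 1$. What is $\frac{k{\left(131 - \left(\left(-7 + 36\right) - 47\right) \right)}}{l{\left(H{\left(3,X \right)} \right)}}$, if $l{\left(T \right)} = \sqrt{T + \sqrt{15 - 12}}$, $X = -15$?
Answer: $\frac{149}{\sqrt{2 + \sqrt{3}}} \approx 77.128$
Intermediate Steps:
$H{\left(c,f \right)} = -1 + c$ ($H{\left(c,f \right)} = c - 1 = -1 + c$)
$l{\left(T \right)} = \sqrt{T + \sqrt{3}}$
$\frac{k{\left(131 - \left(\left(-7 + 36\right) - 47\right) \right)}}{l{\left(H{\left(3,X \right)} \right)}} = \frac{131 - \left(\left(-7 + 36\right) - 47\right)}{\sqrt{\left(-1 + 3\right) + \sqrt{3}}} = \frac{131 - \left(29 - 47\right)}{\sqrt{2 + \sqrt{3}}} = \frac{131 - -18}{\sqrt{2 + \sqrt{3}}} = \frac{131 + 18}{\sqrt{2 + \sqrt{3}}} = \frac{149}{\sqrt{2 + \sqrt{3}}}$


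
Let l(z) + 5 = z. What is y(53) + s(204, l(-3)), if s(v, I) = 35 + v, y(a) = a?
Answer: 292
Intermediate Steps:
l(z) = -5 + z
y(53) + s(204, l(-3)) = 53 + (35 + 204) = 53 + 239 = 292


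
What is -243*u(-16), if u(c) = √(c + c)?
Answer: -972*I*√2 ≈ -1374.6*I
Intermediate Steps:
u(c) = √2*√c (u(c) = √(2*c) = √2*√c)
-243*u(-16) = -243*√2*√(-16) = -243*√2*4*I = -972*I*√2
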